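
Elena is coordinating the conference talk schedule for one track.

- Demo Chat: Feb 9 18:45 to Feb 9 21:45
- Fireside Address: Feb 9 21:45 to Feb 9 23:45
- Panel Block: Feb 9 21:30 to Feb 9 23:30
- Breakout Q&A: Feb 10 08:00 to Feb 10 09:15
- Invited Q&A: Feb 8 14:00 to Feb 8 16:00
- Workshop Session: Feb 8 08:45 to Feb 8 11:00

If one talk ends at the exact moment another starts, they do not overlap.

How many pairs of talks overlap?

2

Sorted by start: Workshop Session, Invited Q&A, Demo Chat, Panel Block, Fireside Address, Breakout Q&A.
Invited Q&A starts after Workshop Session ends, so Workshop Session has no further overlaps.
Demo Chat starts after Invited Q&A ends, so Invited Q&A has no further overlaps.
Panel Block starts before Demo Chat ends → Demo Chat and Panel Block overlap.
Fireside Address starts exactly when Demo Chat ends (back-to-back, no overlap), so Demo Chat has no further overlaps.
Fireside Address starts before Panel Block ends → Panel Block and Fireside Address overlap.
Breakout Q&A starts after Panel Block ends.
Breakout Q&A starts after Fireside Address ends.
Overlapping pairs: Demo Chat & Panel Block, Fireside Address & Panel Block — 2 in total.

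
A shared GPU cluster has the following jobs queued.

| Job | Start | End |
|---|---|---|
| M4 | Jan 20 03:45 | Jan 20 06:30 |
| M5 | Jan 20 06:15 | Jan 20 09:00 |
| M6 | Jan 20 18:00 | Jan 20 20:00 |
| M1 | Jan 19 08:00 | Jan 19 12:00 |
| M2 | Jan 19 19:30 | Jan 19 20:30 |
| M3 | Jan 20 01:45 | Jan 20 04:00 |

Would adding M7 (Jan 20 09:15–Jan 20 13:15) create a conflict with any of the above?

M1: ends Jan 19 12:00 at or before M7 starts Jan 20 09:15 → clear.
M2: ends Jan 19 20:30 at or before M7 starts Jan 20 09:15 → clear.
M3: ends Jan 20 04:00 at or before M7 starts Jan 20 09:15 → clear.
M4: ends Jan 20 06:30 at or before M7 starts Jan 20 09:15 → clear.
M5: ends Jan 20 09:00 at or before M7 starts Jan 20 09:15 → clear.
M6: starts Jan 20 18:00 at or after M7 ends Jan 20 13:15 → clear.

No — it doesn't clash with anything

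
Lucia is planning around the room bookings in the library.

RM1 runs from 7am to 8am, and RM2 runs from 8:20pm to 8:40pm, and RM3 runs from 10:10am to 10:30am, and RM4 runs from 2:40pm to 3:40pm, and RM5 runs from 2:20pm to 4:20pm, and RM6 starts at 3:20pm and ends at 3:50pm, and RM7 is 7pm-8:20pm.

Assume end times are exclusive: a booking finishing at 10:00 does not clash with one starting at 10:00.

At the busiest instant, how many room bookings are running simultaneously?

3

Walk through starts and ends in time order (an end at T is processed before a start at T):
7am start RM1 → 1
8am end RM1 → 0
10:10am start RM3 → 1
10:30am end RM3 → 0
2:20pm start RM5 → 1
2:40pm start RM4 → 2
3:20pm start RM6 → 3
3:40pm end RM4 → 2
3:50pm end RM6 → 1
4:20pm end RM5 → 0
7pm start RM7 → 1
8:20pm end RM7 → 0
8:20pm start RM2 → 1
8:40pm end RM2 → 0
Peak is 3, at 3:20pm (RM4, RM5, RM6).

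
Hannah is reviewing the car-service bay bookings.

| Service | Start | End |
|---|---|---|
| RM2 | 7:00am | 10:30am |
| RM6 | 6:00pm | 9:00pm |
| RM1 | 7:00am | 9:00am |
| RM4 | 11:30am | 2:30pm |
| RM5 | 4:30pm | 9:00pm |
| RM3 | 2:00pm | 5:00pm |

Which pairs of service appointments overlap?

Sorted by start: RM1, RM2, RM4, RM3, RM5, RM6.
RM2 starts before RM1 ends → RM1 and RM2 overlap.
RM4 starts after RM1 ends, so nothing later overlaps RM1 either.
RM4 starts after RM2 ends, so nothing later overlaps RM2 either.
RM3 starts before RM4 ends → RM4 and RM3 overlap.
RM5 starts after RM4 ends, so nothing later overlaps RM4 either.
RM5 starts before RM3 ends → RM3 and RM5 overlap.
RM6 starts after RM3 ends.
RM6 starts before RM5 ends → RM5 and RM6 overlap.

RM1 & RM2, RM3 & RM4, RM3 & RM5, RM5 & RM6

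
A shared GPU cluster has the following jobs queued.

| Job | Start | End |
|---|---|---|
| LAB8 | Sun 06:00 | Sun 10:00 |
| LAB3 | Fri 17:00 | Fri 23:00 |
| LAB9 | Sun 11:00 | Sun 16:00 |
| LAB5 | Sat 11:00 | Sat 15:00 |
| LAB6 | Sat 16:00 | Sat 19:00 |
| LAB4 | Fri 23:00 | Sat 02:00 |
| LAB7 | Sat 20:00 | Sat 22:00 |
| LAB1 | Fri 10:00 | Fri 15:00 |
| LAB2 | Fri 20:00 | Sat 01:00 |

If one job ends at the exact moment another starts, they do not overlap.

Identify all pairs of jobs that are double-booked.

LAB2 & LAB3, LAB2 & LAB4

Sorted by start: LAB1, LAB3, LAB2, LAB4, LAB5, LAB6, LAB7, LAB8, LAB9.
LAB3 starts after LAB1 ends; LAB1 is clear from here.
LAB2 starts before LAB3 ends → LAB3 and LAB2 overlap.
LAB4 starts exactly when LAB3 ends (back-to-back, no overlap); LAB3 is clear from here.
LAB4 starts before LAB2 ends → LAB2 and LAB4 overlap.
LAB5 starts after LAB2 ends; LAB2 is clear from here.
LAB5 starts after LAB4 ends; LAB4 is clear from here.
LAB6 starts after LAB5 ends; LAB5 is clear from here.
LAB7 starts after LAB6 ends; LAB6 is clear from here.
LAB8 starts after LAB7 ends; LAB7 is clear from here.
LAB9 starts after LAB8 ends.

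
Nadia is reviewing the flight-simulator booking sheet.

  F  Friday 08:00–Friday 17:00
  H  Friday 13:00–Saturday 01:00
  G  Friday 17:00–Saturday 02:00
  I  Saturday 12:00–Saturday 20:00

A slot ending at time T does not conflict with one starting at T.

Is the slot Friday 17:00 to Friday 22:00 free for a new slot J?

F: ends Friday 17:00 at or before J starts Friday 17:00 → clear.
H: starts Friday 13:00 before J ends Friday 22:00, and ends Saturday 01:00 after J starts Friday 17:00 → overlap.
G: starts Friday 17:00 before J ends Friday 22:00, and ends Saturday 02:00 after J starts Friday 17:00 → overlap.
I: starts Saturday 12:00 at or after J ends Friday 22:00 → clear.
J overlaps G, H.

No — it overlaps G, H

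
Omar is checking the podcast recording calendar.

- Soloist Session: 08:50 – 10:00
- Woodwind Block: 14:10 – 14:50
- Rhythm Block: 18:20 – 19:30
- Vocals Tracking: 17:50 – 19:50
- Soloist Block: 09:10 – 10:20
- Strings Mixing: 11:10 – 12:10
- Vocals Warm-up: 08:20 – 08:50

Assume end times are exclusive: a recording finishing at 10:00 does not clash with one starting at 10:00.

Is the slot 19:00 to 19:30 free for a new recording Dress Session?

No — it overlaps Rhythm Block, Vocals Tracking

Vocals Warm-up: ends 08:50 at or before Dress Session starts 19:00 → clear.
Soloist Session: ends 10:00 at or before Dress Session starts 19:00 → clear.
Soloist Block: ends 10:20 at or before Dress Session starts 19:00 → clear.
Strings Mixing: ends 12:10 at or before Dress Session starts 19:00 → clear.
Woodwind Block: ends 14:50 at or before Dress Session starts 19:00 → clear.
Vocals Tracking: starts 17:50 before Dress Session ends 19:30, and ends 19:50 after Dress Session starts 19:00 → overlap.
Rhythm Block: starts 18:20 before Dress Session ends 19:30, and ends 19:30 after Dress Session starts 19:00 → overlap.
Dress Session overlaps Vocals Tracking, Rhythm Block.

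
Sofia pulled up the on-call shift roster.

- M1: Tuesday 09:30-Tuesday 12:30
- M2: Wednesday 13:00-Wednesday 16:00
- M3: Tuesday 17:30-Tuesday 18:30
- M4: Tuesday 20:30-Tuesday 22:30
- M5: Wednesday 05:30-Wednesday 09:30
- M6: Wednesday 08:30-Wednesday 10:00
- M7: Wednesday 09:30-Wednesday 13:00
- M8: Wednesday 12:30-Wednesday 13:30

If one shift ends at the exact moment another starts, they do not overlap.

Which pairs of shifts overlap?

Sorted by start: M1, M3, M4, M5, M6, M7, M8, M2.
M3 starts after M1 ends, so M1 has no further overlaps.
M4 starts after M3 ends, so M3 has no further overlaps.
M5 starts after M4 ends, so M4 has no further overlaps.
M6 starts before M5 ends → M5 and M6 overlap.
M7 starts exactly when M5 ends (back-to-back, no overlap), so M5 has no further overlaps.
M7 starts before M6 ends → M6 and M7 overlap.
M8 starts after M6 ends, so M6 has no further overlaps.
M8 starts before M7 ends → M7 and M8 overlap.
M2 starts exactly when M7 ends (back-to-back, no overlap).
M2 starts before M8 ends → M8 and M2 overlap.

M2 & M8, M5 & M6, M6 & M7, M7 & M8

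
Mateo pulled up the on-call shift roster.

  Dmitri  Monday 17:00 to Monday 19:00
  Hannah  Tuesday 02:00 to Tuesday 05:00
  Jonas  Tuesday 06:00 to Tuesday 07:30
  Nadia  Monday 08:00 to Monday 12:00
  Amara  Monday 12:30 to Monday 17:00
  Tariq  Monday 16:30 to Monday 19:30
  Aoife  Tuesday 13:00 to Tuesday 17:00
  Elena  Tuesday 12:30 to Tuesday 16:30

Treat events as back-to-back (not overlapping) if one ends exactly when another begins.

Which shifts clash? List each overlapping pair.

Sorted by start: Nadia, Amara, Tariq, Dmitri, Hannah, Jonas, Elena, Aoife.
Amara starts after Nadia ends — done with Nadia.
Tariq starts before Amara ends → Amara and Tariq overlap.
Dmitri starts exactly when Amara ends (back-to-back, no overlap) — done with Amara.
Dmitri starts before Tariq ends → Tariq and Dmitri overlap.
Hannah starts after Tariq ends — done with Tariq.
Hannah starts after Dmitri ends — done with Dmitri.
Jonas starts after Hannah ends — done with Hannah.
Elena starts after Jonas ends — done with Jonas.
Aoife starts before Elena ends → Elena and Aoife overlap.

Amara & Tariq, Aoife & Elena, Dmitri & Tariq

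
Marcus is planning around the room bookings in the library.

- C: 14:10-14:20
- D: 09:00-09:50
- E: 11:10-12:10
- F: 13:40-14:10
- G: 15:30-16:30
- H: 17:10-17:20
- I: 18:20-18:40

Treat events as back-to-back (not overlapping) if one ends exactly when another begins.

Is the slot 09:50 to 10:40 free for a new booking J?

D: ends 09:50 at or before J starts 09:50 → clear.
E: starts 11:10 at or after J ends 10:40 → clear.
F: starts 13:40 at or after J ends 10:40 → clear.
C: starts 14:10 at or after J ends 10:40 → clear.
G: starts 15:30 at or after J ends 10:40 → clear.
H: starts 17:10 at or after J ends 10:40 → clear.
I: starts 18:20 at or after J ends 10:40 → clear.

Yes — the slot is free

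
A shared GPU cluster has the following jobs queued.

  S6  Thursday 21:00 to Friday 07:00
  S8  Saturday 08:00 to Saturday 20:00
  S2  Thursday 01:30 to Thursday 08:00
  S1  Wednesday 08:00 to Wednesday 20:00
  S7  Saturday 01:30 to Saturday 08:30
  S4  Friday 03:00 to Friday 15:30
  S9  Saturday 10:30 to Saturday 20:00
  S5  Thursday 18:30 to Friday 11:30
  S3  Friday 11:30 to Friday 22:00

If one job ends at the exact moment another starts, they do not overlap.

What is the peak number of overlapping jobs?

Walk through starts and ends in time order (an end at T is processed before a start at T):
Wednesday 08:00 start S1 → 1
Wednesday 20:00 end S1 → 0
Thursday 01:30 start S2 → 1
Thursday 08:00 end S2 → 0
Thursday 18:30 start S5 → 1
Thursday 21:00 start S6 → 2
Friday 03:00 start S4 → 3
Friday 07:00 end S6 → 2
Friday 11:30 end S5 → 1
Friday 11:30 start S3 → 2
Friday 15:30 end S4 → 1
Friday 22:00 end S3 → 0
Saturday 01:30 start S7 → 1
Saturday 08:00 start S8 → 2
Saturday 08:30 end S7 → 1
Saturday 10:30 start S9 → 2
Saturday 20:00 end S8 → 1
Saturday 20:00 end S9 → 0
Peak is 3, at Friday 03:00 (S4, S5, S6).

3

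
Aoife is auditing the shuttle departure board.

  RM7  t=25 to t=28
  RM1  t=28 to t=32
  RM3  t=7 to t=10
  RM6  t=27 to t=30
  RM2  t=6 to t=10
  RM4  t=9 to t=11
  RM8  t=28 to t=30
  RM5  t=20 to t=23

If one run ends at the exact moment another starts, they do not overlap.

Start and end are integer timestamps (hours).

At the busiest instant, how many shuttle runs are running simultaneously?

Sort all start/end points and keep a running count:
t=6 start RM2 → 1
t=7 start RM3 → 2
t=9 start RM4 → 3
t=10 end RM2 → 2
t=10 end RM3 → 1
t=11 end RM4 → 0
t=20 start RM5 → 1
t=23 end RM5 → 0
t=25 start RM7 → 1
t=27 start RM6 → 2
t=28 end RM7 → 1
t=28 start RM1 → 2
t=28 start RM8 → 3
t=30 end RM6 → 2
t=30 end RM8 → 1
t=32 end RM1 → 0
Peak is 3, at t=9 (RM2, RM3, RM4).

3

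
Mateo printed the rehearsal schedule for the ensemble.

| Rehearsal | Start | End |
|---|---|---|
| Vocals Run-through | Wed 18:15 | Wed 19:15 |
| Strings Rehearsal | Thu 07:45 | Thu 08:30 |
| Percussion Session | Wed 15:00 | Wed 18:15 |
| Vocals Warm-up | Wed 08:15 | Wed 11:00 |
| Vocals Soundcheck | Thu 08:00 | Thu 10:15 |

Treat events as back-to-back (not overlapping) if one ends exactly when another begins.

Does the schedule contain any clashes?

Yes

Two intervals overlap when each starts before the other ends.
Sorted by start: Vocals Warm-up, Percussion Session, Vocals Run-through, Strings Rehearsal, Vocals Soundcheck.
Percussion Session starts after Vocals Warm-up ends — done with Vocals Warm-up.
Vocals Run-through starts exactly when Percussion Session ends (back-to-back, no overlap) — done with Percussion Session.
Strings Rehearsal starts after Vocals Run-through ends — done with Vocals Run-through.
Vocals Soundcheck starts before Strings Rehearsal ends → Strings Rehearsal and Vocals Soundcheck overlap.
That's a conflict, so the schedule is not conflict-free.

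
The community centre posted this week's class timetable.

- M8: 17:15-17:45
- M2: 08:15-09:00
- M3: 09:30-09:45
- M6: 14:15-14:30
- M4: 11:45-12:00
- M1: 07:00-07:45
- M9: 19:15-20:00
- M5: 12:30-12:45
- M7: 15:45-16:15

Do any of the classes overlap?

No

Sorted by start: M1, M2, M3, M4, M5, M6, M7, M8, M9.
M2 starts after M1 ends — done with M1.
M3 starts after M2 ends — done with M2.
M4 starts after M3 ends — done with M3.
M5 starts after M4 ends — done with M4.
M6 starts after M5 ends — done with M5.
M7 starts after M6 ends — done with M6.
M8 starts after M7 ends — done with M7.
M9 starts after M8 ends.
Every pair is clear; the schedule has no overlaps.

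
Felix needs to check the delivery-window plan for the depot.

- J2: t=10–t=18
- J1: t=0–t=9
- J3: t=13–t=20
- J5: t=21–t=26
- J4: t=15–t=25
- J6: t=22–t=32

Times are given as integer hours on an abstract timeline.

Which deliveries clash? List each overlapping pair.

Sorted by start: J1, J2, J3, J4, J5, J6.
J2 starts after J1 ends; J1 is clear from here.
J3 starts before J2 ends → J2 and J3 overlap.
J4 starts before J2 ends → J2 and J4 overlap.
J5 starts after J2 ends; J2 is clear from here.
J4 starts before J3 ends → J3 and J4 overlap.
J5 starts after J3 ends; J3 is clear from here.
J5 starts before J4 ends → J4 and J5 overlap.
J6 starts before J4 ends → J4 and J6 overlap.
J6 starts before J5 ends → J5 and J6 overlap.

J2 & J3, J2 & J4, J3 & J4, J4 & J5, J4 & J6, J5 & J6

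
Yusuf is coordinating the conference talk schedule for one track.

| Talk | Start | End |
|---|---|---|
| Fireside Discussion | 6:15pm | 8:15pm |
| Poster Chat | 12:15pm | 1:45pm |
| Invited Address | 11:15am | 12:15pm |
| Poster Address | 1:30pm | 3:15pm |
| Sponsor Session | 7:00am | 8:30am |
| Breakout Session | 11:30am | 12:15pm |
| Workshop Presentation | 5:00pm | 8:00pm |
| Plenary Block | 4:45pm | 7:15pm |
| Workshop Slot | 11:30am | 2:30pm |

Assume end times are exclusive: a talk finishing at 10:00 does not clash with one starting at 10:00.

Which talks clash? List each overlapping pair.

Check each pair: they overlap iff neither finishes before the other starts.
Sorted by start: Sponsor Session, Invited Address, Breakout Session, Workshop Slot, Poster Chat, Poster Address, Plenary Block, Workshop Presentation, Fireside Discussion.
Invited Address starts after Sponsor Session ends, so nothing later overlaps Sponsor Session either.
Breakout Session starts before Invited Address ends → Invited Address and Breakout Session overlap.
Workshop Slot starts before Invited Address ends → Invited Address and Workshop Slot overlap.
Poster Chat starts exactly when Invited Address ends (back-to-back, no overlap), so nothing later overlaps Invited Address either.
Workshop Slot starts before Breakout Session ends → Breakout Session and Workshop Slot overlap.
Poster Chat starts exactly when Breakout Session ends (back-to-back, no overlap), so nothing later overlaps Breakout Session either.
Poster Chat starts before Workshop Slot ends → Workshop Slot and Poster Chat overlap.
Poster Address starts before Workshop Slot ends → Workshop Slot and Poster Address overlap.
Plenary Block starts after Workshop Slot ends, so nothing later overlaps Workshop Slot either.
Poster Address starts before Poster Chat ends → Poster Chat and Poster Address overlap.
Plenary Block starts after Poster Chat ends, so nothing later overlaps Poster Chat either.
Plenary Block starts after Poster Address ends, so nothing later overlaps Poster Address either.
Workshop Presentation starts before Plenary Block ends → Plenary Block and Workshop Presentation overlap.
Fireside Discussion starts before Plenary Block ends → Plenary Block and Fireside Discussion overlap.
Fireside Discussion starts before Workshop Presentation ends → Workshop Presentation and Fireside Discussion overlap.

Breakout Session & Invited Address, Breakout Session & Workshop Slot, Fireside Discussion & Plenary Block, Fireside Discussion & Workshop Presentation, Invited Address & Workshop Slot, Plenary Block & Workshop Presentation, Poster Address & Poster Chat, Poster Address & Workshop Slot, Poster Chat & Workshop Slot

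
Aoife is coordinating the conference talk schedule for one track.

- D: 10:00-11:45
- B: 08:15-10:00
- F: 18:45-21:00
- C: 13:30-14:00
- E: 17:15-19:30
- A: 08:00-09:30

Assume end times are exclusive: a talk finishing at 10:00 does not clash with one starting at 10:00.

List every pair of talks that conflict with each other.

A & B, E & F

Sorted by start: A, B, D, C, E, F.
B starts before A ends → A and B overlap.
D starts after A ends, so nothing later overlaps A either.
D starts exactly when B ends (back-to-back, no overlap), so nothing later overlaps B either.
C starts after D ends, so nothing later overlaps D either.
E starts after C ends, so nothing later overlaps C either.
F starts before E ends → E and F overlap.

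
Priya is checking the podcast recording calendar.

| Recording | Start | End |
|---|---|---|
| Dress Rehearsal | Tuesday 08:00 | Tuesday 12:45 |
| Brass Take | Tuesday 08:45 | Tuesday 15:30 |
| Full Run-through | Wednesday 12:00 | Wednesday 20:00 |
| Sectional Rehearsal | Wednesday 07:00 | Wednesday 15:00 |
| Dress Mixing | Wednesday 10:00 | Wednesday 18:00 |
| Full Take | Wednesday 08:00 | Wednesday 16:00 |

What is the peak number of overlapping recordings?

4

Sweep the timeline, counting +1 at each start and −1 at each end (ends before starts at a tie):
Tuesday 08:00 start Dress Rehearsal → 1
Tuesday 08:45 start Brass Take → 2
Tuesday 12:45 end Dress Rehearsal → 1
Tuesday 15:30 end Brass Take → 0
Wednesday 07:00 start Sectional Rehearsal → 1
Wednesday 08:00 start Full Take → 2
Wednesday 10:00 start Dress Mixing → 3
Wednesday 12:00 start Full Run-through → 4
Wednesday 15:00 end Sectional Rehearsal → 3
Wednesday 16:00 end Full Take → 2
Wednesday 18:00 end Dress Mixing → 1
Wednesday 20:00 end Full Run-through → 0
Peak is 4, at Wednesday 12:00 (Dress Mixing, Full Run-through, Full Take, Sectional Rehearsal).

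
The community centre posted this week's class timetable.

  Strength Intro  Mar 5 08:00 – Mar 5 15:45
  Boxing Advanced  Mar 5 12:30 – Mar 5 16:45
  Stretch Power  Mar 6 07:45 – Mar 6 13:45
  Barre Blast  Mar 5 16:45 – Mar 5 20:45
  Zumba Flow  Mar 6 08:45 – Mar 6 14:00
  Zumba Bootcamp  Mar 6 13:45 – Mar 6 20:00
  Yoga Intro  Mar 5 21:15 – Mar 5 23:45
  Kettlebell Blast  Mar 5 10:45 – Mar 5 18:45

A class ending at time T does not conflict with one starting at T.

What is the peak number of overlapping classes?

Sort all start/end points and keep a running count:
Mar 5 08:00 start Strength Intro → 1
Mar 5 10:45 start Kettlebell Blast → 2
Mar 5 12:30 start Boxing Advanced → 3
Mar 5 15:45 end Strength Intro → 2
Mar 5 16:45 end Boxing Advanced → 1
Mar 5 16:45 start Barre Blast → 2
Mar 5 18:45 end Kettlebell Blast → 1
Mar 5 20:45 end Barre Blast → 0
Mar 5 21:15 start Yoga Intro → 1
Mar 5 23:45 end Yoga Intro → 0
Mar 6 07:45 start Stretch Power → 1
Mar 6 08:45 start Zumba Flow → 2
Mar 6 13:45 end Stretch Power → 1
Mar 6 13:45 start Zumba Bootcamp → 2
Mar 6 14:00 end Zumba Flow → 1
Mar 6 20:00 end Zumba Bootcamp → 0
Peak is 3, at Mar 5 12:30 (Boxing Advanced, Kettlebell Blast, Strength Intro).

3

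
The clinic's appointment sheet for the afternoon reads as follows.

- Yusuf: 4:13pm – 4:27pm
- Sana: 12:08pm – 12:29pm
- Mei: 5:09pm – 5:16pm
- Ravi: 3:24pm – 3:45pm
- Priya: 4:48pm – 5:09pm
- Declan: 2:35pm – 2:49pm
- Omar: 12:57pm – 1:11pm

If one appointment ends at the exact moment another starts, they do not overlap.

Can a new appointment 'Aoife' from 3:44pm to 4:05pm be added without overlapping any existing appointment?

Sana: ends 12:29pm at or before Aoife starts 3:44pm → clear.
Omar: ends 1:11pm at or before Aoife starts 3:44pm → clear.
Declan: ends 2:49pm at or before Aoife starts 3:44pm → clear.
Ravi: starts 3:24pm before Aoife ends 4:05pm, and ends 3:45pm after Aoife starts 3:44pm → overlap.
Yusuf: starts 4:13pm at or after Aoife ends 4:05pm → clear.
Priya: starts 4:48pm at or after Aoife ends 4:05pm → clear.
Mei: starts 5:09pm at or after Aoife ends 4:05pm → clear.
Aoife overlaps Ravi.

No — it overlaps Ravi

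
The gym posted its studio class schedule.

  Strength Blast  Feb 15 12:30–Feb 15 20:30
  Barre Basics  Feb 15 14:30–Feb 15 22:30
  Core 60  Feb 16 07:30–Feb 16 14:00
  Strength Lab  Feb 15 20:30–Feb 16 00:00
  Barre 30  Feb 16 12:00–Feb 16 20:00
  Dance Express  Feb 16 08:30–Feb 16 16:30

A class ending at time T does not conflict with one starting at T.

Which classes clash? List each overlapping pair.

Sorted by start: Strength Blast, Barre Basics, Strength Lab, Core 60, Dance Express, Barre 30.
Barre Basics starts before Strength Blast ends → Strength Blast and Barre Basics overlap.
Strength Lab starts exactly when Strength Blast ends (back-to-back, no overlap); Strength Blast is clear from here.
Strength Lab starts before Barre Basics ends → Barre Basics and Strength Lab overlap.
Core 60 starts after Barre Basics ends; Barre Basics is clear from here.
Core 60 starts after Strength Lab ends; Strength Lab is clear from here.
Dance Express starts before Core 60 ends → Core 60 and Dance Express overlap.
Barre 30 starts before Core 60 ends → Core 60 and Barre 30 overlap.
Barre 30 starts before Dance Express ends → Dance Express and Barre 30 overlap.

Barre 30 & Core 60, Barre 30 & Dance Express, Barre Basics & Strength Blast, Barre Basics & Strength Lab, Core 60 & Dance Express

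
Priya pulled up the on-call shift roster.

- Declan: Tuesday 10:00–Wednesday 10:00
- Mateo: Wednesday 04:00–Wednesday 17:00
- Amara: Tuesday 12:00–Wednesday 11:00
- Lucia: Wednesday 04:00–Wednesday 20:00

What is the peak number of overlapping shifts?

Sort all start/end points and keep a running count:
Tuesday 10:00 start Declan → 1
Tuesday 12:00 start Amara → 2
Wednesday 04:00 start Lucia → 3
Wednesday 04:00 start Mateo → 4
Wednesday 10:00 end Declan → 3
Wednesday 11:00 end Amara → 2
Wednesday 17:00 end Mateo → 1
Wednesday 20:00 end Lucia → 0
Peak is 4, at Wednesday 04:00 (Amara, Declan, Lucia, Mateo).

4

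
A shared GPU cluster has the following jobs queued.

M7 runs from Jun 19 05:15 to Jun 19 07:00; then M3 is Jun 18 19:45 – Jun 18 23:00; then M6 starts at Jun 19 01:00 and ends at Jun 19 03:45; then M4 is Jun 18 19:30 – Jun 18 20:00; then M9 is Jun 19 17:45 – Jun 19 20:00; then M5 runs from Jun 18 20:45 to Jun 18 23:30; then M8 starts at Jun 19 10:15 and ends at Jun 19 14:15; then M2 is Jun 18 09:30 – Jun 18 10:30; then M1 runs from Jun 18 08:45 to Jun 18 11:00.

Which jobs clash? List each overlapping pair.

M1 & M2, M3 & M4, M3 & M5

Check each pair: they overlap iff neither finishes before the other starts.
Sorted by start: M1, M2, M4, M3, M5, M6, M7, M8, M9.
M2 starts before M1 ends → M1 and M2 overlap.
M4 starts after M1 ends, so M1 has no further overlaps.
M4 starts after M2 ends, so M2 has no further overlaps.
M3 starts before M4 ends → M4 and M3 overlap.
M5 starts after M4 ends, so M4 has no further overlaps.
M5 starts before M3 ends → M3 and M5 overlap.
M6 starts after M3 ends, so M3 has no further overlaps.
M6 starts after M5 ends, so M5 has no further overlaps.
M7 starts after M6 ends, so M6 has no further overlaps.
M8 starts after M7 ends, so M7 has no further overlaps.
M9 starts after M8 ends.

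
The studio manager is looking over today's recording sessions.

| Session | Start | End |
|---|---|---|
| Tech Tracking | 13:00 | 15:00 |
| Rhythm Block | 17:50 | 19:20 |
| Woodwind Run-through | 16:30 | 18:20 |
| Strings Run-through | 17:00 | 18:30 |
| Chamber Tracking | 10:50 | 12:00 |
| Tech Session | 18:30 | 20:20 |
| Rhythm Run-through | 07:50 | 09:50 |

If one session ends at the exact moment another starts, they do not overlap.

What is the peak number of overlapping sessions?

Sort all start/end points and keep a running count:
07:50 start Rhythm Run-through → 1
09:50 end Rhythm Run-through → 0
10:50 start Chamber Tracking → 1
12:00 end Chamber Tracking → 0
13:00 start Tech Tracking → 1
15:00 end Tech Tracking → 0
16:30 start Woodwind Run-through → 1
17:00 start Strings Run-through → 2
17:50 start Rhythm Block → 3
18:20 end Woodwind Run-through → 2
18:30 end Strings Run-through → 1
18:30 start Tech Session → 2
19:20 end Rhythm Block → 1
20:20 end Tech Session → 0
Peak is 3, at 17:50 (Rhythm Block, Strings Run-through, Woodwind Run-through).

3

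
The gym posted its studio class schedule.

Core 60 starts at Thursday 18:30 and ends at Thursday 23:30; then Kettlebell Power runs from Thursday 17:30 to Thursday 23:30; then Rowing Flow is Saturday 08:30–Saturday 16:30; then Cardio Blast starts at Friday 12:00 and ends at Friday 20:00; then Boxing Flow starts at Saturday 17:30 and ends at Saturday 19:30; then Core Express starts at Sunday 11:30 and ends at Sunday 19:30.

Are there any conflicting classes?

Sorted by start: Kettlebell Power, Core 60, Cardio Blast, Rowing Flow, Boxing Flow, Core Express.
Core 60 starts before Kettlebell Power ends → Kettlebell Power and Core 60 overlap.
That's a conflict, so the schedule is not conflict-free.

Yes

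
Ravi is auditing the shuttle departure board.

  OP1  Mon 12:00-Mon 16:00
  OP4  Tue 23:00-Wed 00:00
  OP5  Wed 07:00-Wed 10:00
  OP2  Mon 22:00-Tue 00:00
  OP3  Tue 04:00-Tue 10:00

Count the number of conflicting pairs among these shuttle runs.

Sorted by start: OP1, OP2, OP3, OP4, OP5.
OP2 starts after OP1 ends; OP1 is clear from here.
OP3 starts after OP2 ends; OP2 is clear from here.
OP4 starts after OP3 ends; OP3 is clear from here.
OP5 starts after OP4 ends.
No pair overlaps.

0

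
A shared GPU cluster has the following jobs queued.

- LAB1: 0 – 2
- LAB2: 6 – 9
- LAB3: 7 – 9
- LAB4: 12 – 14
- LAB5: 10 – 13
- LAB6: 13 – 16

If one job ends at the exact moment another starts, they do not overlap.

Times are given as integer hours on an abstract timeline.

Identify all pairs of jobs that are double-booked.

LAB2 & LAB3, LAB4 & LAB5, LAB4 & LAB6

Two intervals overlap when each starts before the other ends.
Sorted by start: LAB1, LAB2, LAB3, LAB5, LAB4, LAB6.
LAB2 starts after LAB1 ends, so nothing later overlaps LAB1 either.
LAB3 starts before LAB2 ends → LAB2 and LAB3 overlap.
LAB5 starts after LAB2 ends, so nothing later overlaps LAB2 either.
LAB5 starts after LAB3 ends, so nothing later overlaps LAB3 either.
LAB4 starts before LAB5 ends → LAB5 and LAB4 overlap.
LAB6 starts exactly when LAB5 ends (back-to-back, no overlap).
LAB6 starts before LAB4 ends → LAB4 and LAB6 overlap.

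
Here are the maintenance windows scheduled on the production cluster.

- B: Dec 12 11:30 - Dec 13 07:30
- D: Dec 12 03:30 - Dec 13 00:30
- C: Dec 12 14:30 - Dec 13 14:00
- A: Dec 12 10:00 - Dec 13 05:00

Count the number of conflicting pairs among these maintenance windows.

Check each pair: they overlap iff neither finishes before the other starts.
Sorted by start: D, A, B, C.
A starts before D ends → D and A overlap.
B starts before D ends → D and B overlap.
C starts before D ends → D and C overlap.
B starts before A ends → A and B overlap.
C starts before A ends → A and C overlap.
C starts before B ends → B and C overlap.
Overlapping pairs: A & B, A & C, A & D, B & C, B & D, C & D — 6 in total.

6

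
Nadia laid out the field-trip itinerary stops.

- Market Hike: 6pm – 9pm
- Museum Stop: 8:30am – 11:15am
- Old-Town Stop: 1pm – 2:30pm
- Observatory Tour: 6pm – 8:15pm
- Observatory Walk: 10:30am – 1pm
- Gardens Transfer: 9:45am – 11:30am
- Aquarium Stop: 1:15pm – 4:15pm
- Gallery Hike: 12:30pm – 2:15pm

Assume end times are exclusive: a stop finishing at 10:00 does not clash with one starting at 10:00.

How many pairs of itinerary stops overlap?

8

Sorted by start: Museum Stop, Gardens Transfer, Observatory Walk, Gallery Hike, Old-Town Stop, Aquarium Stop, Observatory Tour, Market Hike.
Gardens Transfer starts before Museum Stop ends → Museum Stop and Gardens Transfer overlap.
Observatory Walk starts before Museum Stop ends → Museum Stop and Observatory Walk overlap.
Gallery Hike starts after Museum Stop ends, so Museum Stop has no further overlaps.
Observatory Walk starts before Gardens Transfer ends → Gardens Transfer and Observatory Walk overlap.
Gallery Hike starts after Gardens Transfer ends, so Gardens Transfer has no further overlaps.
Gallery Hike starts before Observatory Walk ends → Observatory Walk and Gallery Hike overlap.
Old-Town Stop starts exactly when Observatory Walk ends (back-to-back, no overlap), so Observatory Walk has no further overlaps.
Old-Town Stop starts before Gallery Hike ends → Gallery Hike and Old-Town Stop overlap.
Aquarium Stop starts before Gallery Hike ends → Gallery Hike and Aquarium Stop overlap.
Observatory Tour starts after Gallery Hike ends, so Gallery Hike has no further overlaps.
Aquarium Stop starts before Old-Town Stop ends → Old-Town Stop and Aquarium Stop overlap.
Observatory Tour starts after Old-Town Stop ends, so Old-Town Stop has no further overlaps.
Observatory Tour starts after Aquarium Stop ends, so Aquarium Stop has no further overlaps.
Market Hike starts before Observatory Tour ends → Observatory Tour and Market Hike overlap.
Overlapping pairs: Aquarium Stop & Gallery Hike, Aquarium Stop & Old-Town Stop, Gallery Hike & Observatory Walk, Gallery Hike & Old-Town Stop, Gardens Transfer & Museum Stop, Gardens Transfer & Observatory Walk, Market Hike & Observatory Tour, Museum Stop & Observatory Walk — 8 in total.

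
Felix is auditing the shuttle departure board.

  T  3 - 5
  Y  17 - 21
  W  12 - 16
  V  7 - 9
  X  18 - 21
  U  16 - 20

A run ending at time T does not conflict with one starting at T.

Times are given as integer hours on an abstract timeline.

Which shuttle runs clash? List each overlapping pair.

Sorted by start: T, V, W, U, Y, X.
V starts after T ends, so nothing later overlaps T either.
W starts after V ends, so nothing later overlaps V either.
U starts exactly when W ends (back-to-back, no overlap), so nothing later overlaps W either.
Y starts before U ends → U and Y overlap.
X starts before U ends → U and X overlap.
X starts before Y ends → Y and X overlap.

U & X, U & Y, X & Y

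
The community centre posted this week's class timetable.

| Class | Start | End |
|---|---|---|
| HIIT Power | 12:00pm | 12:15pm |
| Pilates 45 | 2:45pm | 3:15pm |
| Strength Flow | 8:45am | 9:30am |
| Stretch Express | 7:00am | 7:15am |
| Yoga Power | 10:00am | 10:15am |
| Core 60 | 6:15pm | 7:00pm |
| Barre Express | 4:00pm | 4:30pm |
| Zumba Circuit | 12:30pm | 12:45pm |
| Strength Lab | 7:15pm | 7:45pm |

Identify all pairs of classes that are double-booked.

no overlapping pairs

Sorted by start: Stretch Express, Strength Flow, Yoga Power, HIIT Power, Zumba Circuit, Pilates 45, Barre Express, Core 60, Strength Lab.
Strength Flow starts after Stretch Express ends — done with Stretch Express.
Yoga Power starts after Strength Flow ends — done with Strength Flow.
HIIT Power starts after Yoga Power ends — done with Yoga Power.
Zumba Circuit starts after HIIT Power ends — done with HIIT Power.
Pilates 45 starts after Zumba Circuit ends — done with Zumba Circuit.
Barre Express starts after Pilates 45 ends — done with Pilates 45.
Core 60 starts after Barre Express ends — done with Barre Express.
Strength Lab starts after Core 60 ends.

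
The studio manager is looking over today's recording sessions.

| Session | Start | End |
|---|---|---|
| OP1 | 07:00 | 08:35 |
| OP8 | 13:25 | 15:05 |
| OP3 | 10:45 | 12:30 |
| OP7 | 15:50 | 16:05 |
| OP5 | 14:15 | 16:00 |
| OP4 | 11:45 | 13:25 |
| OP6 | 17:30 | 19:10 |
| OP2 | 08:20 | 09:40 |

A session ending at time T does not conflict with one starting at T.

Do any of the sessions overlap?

Two intervals overlap when each starts before the other ends.
Sorted by start: OP1, OP2, OP3, OP4, OP8, OP5, OP7, OP6.
OP2 starts before OP1 ends → OP1 and OP2 overlap.
That's a conflict, so the schedule is not conflict-free.

Yes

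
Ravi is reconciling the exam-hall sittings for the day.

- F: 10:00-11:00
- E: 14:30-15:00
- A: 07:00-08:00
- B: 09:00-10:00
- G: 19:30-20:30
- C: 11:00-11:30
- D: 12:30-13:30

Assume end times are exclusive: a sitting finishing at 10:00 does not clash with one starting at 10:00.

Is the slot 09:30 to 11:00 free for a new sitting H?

A: ends 08:00 at or before H starts 09:30 → clear.
B: starts 09:00 before H ends 11:00, and ends 10:00 after H starts 09:30 → overlap.
F: starts 10:00 before H ends 11:00, and ends 11:00 after H starts 09:30 → overlap.
C: starts 11:00 at or after H ends 11:00 → clear.
D: starts 12:30 at or after H ends 11:00 → clear.
E: starts 14:30 at or after H ends 11:00 → clear.
G: starts 19:30 at or after H ends 11:00 → clear.
H overlaps B, F.

No — it overlaps B, F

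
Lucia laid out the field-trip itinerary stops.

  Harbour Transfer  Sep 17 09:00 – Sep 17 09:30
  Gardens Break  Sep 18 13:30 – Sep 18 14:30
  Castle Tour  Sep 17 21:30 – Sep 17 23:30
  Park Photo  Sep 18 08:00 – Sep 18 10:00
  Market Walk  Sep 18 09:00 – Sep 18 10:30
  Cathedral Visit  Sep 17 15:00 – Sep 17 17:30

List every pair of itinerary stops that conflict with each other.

Check each pair: they overlap iff neither finishes before the other starts.
Sorted by start: Harbour Transfer, Cathedral Visit, Castle Tour, Park Photo, Market Walk, Gardens Break.
Cathedral Visit starts after Harbour Transfer ends; Harbour Transfer is clear from here.
Castle Tour starts after Cathedral Visit ends; Cathedral Visit is clear from here.
Park Photo starts after Castle Tour ends; Castle Tour is clear from here.
Market Walk starts before Park Photo ends → Park Photo and Market Walk overlap.
Gardens Break starts after Park Photo ends.
Gardens Break starts after Market Walk ends.

Market Walk & Park Photo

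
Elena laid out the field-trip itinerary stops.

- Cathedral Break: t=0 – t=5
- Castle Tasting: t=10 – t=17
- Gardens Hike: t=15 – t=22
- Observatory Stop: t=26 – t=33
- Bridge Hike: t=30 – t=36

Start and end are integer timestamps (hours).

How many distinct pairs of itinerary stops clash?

Sorted by start: Cathedral Break, Castle Tasting, Gardens Hike, Observatory Stop, Bridge Hike.
Castle Tasting starts after Cathedral Break ends; Cathedral Break is clear from here.
Gardens Hike starts before Castle Tasting ends → Castle Tasting and Gardens Hike overlap.
Observatory Stop starts after Castle Tasting ends; Castle Tasting is clear from here.
Observatory Stop starts after Gardens Hike ends; Gardens Hike is clear from here.
Bridge Hike starts before Observatory Stop ends → Observatory Stop and Bridge Hike overlap.
Overlapping pairs: Bridge Hike & Observatory Stop, Castle Tasting & Gardens Hike — 2 in total.

2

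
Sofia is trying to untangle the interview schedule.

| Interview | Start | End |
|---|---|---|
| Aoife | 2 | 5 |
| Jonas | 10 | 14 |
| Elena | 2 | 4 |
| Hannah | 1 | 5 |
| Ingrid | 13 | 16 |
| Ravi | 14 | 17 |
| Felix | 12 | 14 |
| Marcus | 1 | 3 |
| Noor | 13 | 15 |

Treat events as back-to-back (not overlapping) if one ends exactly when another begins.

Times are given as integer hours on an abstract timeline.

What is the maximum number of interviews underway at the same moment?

Sort all start/end points and keep a running count:
1 start Hannah → 1
1 start Marcus → 2
2 start Aoife → 3
2 start Elena → 4
3 end Marcus → 3
4 end Elena → 2
5 end Aoife → 1
5 end Hannah → 0
10 start Jonas → 1
12 start Felix → 2
13 start Ingrid → 3
13 start Noor → 4
14 end Felix → 3
14 end Jonas → 2
14 start Ravi → 3
15 end Noor → 2
16 end Ingrid → 1
17 end Ravi → 0
Peak is 4, at 2 (Aoife, Elena, Hannah, Marcus).

4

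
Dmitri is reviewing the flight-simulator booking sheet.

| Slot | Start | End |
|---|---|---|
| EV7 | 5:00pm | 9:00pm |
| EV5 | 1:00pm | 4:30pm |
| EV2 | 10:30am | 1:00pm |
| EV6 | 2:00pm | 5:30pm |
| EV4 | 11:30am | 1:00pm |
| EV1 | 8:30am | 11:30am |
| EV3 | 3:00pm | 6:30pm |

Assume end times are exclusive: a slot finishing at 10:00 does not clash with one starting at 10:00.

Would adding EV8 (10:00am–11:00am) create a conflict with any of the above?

EV1: starts 8:30am before EV8 ends 11:00am, and ends 11:30am after EV8 starts 10:00am → overlap.
EV2: starts 10:30am before EV8 ends 11:00am, and ends 1:00pm after EV8 starts 10:00am → overlap.
EV4: starts 11:30am at or after EV8 ends 11:00am → clear.
EV5: starts 1:00pm at or after EV8 ends 11:00am → clear.
EV6: starts 2:00pm at or after EV8 ends 11:00am → clear.
EV3: starts 3:00pm at or after EV8 ends 11:00am → clear.
EV7: starts 5:00pm at or after EV8 ends 11:00am → clear.
EV8 overlaps EV1, EV2.

Yes — it overlaps EV1, EV2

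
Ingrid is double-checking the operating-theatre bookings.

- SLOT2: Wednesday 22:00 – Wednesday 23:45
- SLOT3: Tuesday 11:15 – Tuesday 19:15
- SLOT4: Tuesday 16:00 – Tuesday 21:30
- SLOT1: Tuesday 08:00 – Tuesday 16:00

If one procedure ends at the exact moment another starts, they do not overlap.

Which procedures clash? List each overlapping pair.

Check each pair: they overlap iff neither finishes before the other starts.
Sorted by start: SLOT1, SLOT3, SLOT4, SLOT2.
SLOT3 starts before SLOT1 ends → SLOT1 and SLOT3 overlap.
SLOT4 starts exactly when SLOT1 ends (back-to-back, no overlap); SLOT1 is clear from here.
SLOT4 starts before SLOT3 ends → SLOT3 and SLOT4 overlap.
SLOT2 starts after SLOT3 ends.
SLOT2 starts after SLOT4 ends.

SLOT1 & SLOT3, SLOT3 & SLOT4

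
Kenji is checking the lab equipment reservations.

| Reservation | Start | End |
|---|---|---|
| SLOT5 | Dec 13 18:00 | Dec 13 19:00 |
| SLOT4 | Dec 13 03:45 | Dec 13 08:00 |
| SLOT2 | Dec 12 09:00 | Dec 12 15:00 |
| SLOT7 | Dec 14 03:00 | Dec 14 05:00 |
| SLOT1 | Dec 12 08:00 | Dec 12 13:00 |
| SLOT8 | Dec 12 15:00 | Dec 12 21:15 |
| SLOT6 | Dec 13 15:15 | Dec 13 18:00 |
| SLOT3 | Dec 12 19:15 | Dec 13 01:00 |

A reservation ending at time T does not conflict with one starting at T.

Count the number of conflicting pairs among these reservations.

Sorted by start: SLOT1, SLOT2, SLOT8, SLOT3, SLOT4, SLOT6, SLOT5, SLOT7.
SLOT2 starts before SLOT1 ends → SLOT1 and SLOT2 overlap.
SLOT8 starts after SLOT1 ends, so SLOT1 has no further overlaps.
SLOT8 starts exactly when SLOT2 ends (back-to-back, no overlap), so SLOT2 has no further overlaps.
SLOT3 starts before SLOT8 ends → SLOT8 and SLOT3 overlap.
SLOT4 starts after SLOT8 ends, so SLOT8 has no further overlaps.
SLOT4 starts after SLOT3 ends, so SLOT3 has no further overlaps.
SLOT6 starts after SLOT4 ends, so SLOT4 has no further overlaps.
SLOT5 starts exactly when SLOT6 ends (back-to-back, no overlap), so SLOT6 has no further overlaps.
SLOT7 starts after SLOT5 ends.
Overlapping pairs: SLOT1 & SLOT2, SLOT3 & SLOT8 — 2 in total.

2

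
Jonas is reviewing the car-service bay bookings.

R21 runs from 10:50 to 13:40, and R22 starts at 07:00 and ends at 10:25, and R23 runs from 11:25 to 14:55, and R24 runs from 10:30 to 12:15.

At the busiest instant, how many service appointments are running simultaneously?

3

Walk through starts and ends in time order (an end at T is processed before a start at T):
07:00 start R22 → 1
10:25 end R22 → 0
10:30 start R24 → 1
10:50 start R21 → 2
11:25 start R23 → 3
12:15 end R24 → 2
13:40 end R21 → 1
14:55 end R23 → 0
Peak is 3, at 11:25 (R21, R23, R24).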